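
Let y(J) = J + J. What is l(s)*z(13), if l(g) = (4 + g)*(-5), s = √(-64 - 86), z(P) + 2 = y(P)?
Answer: -480 - 600*I*√6 ≈ -480.0 - 1469.7*I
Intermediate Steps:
y(J) = 2*J
z(P) = -2 + 2*P
s = 5*I*√6 (s = √(-150) = 5*I*√6 ≈ 12.247*I)
l(g) = -20 - 5*g
l(s)*z(13) = (-20 - 25*I*√6)*(-2 + 2*13) = (-20 - 25*I*√6)*(-2 + 26) = (-20 - 25*I*√6)*24 = -480 - 600*I*√6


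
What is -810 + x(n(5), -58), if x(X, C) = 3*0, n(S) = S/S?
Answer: -810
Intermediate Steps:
n(S) = 1
x(X, C) = 0
-810 + x(n(5), -58) = -810 + 0 = -810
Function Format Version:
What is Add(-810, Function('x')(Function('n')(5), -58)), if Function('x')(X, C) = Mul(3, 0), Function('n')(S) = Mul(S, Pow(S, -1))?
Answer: -810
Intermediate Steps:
Function('n')(S) = 1
Function('x')(X, C) = 0
Add(-810, Function('x')(Function('n')(5), -58)) = Add(-810, 0) = -810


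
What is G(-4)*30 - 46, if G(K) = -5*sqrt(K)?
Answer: -46 - 300*I ≈ -46.0 - 300.0*I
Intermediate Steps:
G(-4)*30 - 46 = -10*I*30 - 46 = -300*I - 46 = -46 - 300*I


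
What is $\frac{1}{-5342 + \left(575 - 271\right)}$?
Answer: $- \frac{1}{5038} \approx -0.00019849$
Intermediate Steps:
$\frac{1}{-5342 + \left(575 - 271\right)} = \frac{1}{-5342 + 304} = \frac{1}{-5038} = - \frac{1}{5038}$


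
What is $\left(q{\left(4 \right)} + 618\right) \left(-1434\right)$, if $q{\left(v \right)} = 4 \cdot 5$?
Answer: $-914892$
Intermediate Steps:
$q{\left(v \right)} = 20$
$\left(q{\left(4 \right)} + 618\right) \left(-1434\right) = \left(20 + 618\right) \left(-1434\right) = 638 \left(-1434\right) = -914892$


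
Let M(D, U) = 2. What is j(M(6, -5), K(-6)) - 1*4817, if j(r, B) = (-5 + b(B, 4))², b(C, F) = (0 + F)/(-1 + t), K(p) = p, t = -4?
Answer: -119584/25 ≈ -4783.4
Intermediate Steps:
b(C, F) = -F/5 (b(C, F) = (0 + F)/(-1 - 4) = F/(-5) = F*(-⅕) = -F/5)
j(r, B) = 841/25 (j(r, B) = (-5 - ⅕*4)² = (-5 - ⅘)² = (-29/5)² = 841/25)
j(M(6, -5), K(-6)) - 1*4817 = 841/25 - 1*4817 = 841/25 - 4817 = -119584/25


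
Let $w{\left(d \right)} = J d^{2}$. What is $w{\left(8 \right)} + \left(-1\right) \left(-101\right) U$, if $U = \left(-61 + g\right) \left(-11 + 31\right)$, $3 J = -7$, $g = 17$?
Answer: $- \frac{267088}{3} \approx -89029.0$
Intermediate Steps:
$J = - \frac{7}{3}$ ($J = \frac{1}{3} \left(-7\right) = - \frac{7}{3} \approx -2.3333$)
$U = -880$ ($U = \left(-61 + 17\right) \left(-11 + 31\right) = \left(-44\right) 20 = -880$)
$w{\left(d \right)} = - \frac{7 d^{2}}{3}$
$w{\left(8 \right)} + \left(-1\right) \left(-101\right) U = - \frac{7 \cdot 8^{2}}{3} + \left(-1\right) \left(-101\right) \left(-880\right) = \left(- \frac{7}{3}\right) 64 + 101 \left(-880\right) = - \frac{448}{3} - 88880 = - \frac{267088}{3}$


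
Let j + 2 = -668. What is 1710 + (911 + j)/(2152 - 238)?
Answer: 3273181/1914 ≈ 1710.1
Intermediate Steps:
j = -670 (j = -2 - 668 = -670)
1710 + (911 + j)/(2152 - 238) = 1710 + (911 - 670)/(2152 - 238) = 1710 + 241/1914 = 3273181/1914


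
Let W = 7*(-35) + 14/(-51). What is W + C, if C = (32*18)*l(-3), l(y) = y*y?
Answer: 251875/51 ≈ 4938.7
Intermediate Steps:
l(y) = y²
W = -12509/51 (W = -245 + 14*(-1/51) = -245 - 14/51 = -12509/51 ≈ -245.27)
C = 5184 (C = (32*18)*(-3)² = 576*9 = 5184)
W + C = -12509/51 + 5184 = 251875/51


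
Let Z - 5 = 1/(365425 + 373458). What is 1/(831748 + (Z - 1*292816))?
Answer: 738883/398211387372 ≈ 1.8555e-6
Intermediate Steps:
Z = 3694416/738883 (Z = 5 + 1/(365425 + 373458) = 5 + 1/738883 = 3694416/738883 ≈ 5.0000)
1/(831748 + (Z - 1*292816)) = 1/(831748 + (3694416/738883 - 1*292816)) = 1/(831748 + (3694416/738883 - 292816)) = 1/(831748 - 216353070112/738883) = 1/(398211387372/738883) = 738883/398211387372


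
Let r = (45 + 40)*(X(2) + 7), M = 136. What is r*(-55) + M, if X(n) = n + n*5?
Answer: -88689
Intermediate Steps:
X(n) = 6*n (X(n) = n + 5*n = 6*n)
r = 1615 (r = (45 + 40)*(6*2 + 7) = 85*(12 + 7) = 85*19 = 1615)
r*(-55) + M = 1615*(-55) + 136 = -88825 + 136 = -88689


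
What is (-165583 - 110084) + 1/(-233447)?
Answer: -64353634150/233447 ≈ -2.7567e+5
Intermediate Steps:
(-165583 - 110084) + 1/(-233447) = -275667 - 1/233447 = -64353634150/233447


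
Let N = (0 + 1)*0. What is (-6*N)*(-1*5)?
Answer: 0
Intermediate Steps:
N = 0 (N = 1*0 = 0)
(-6*N)*(-1*5) = (-6*0)*(-1*5) = 0*(-5) = 0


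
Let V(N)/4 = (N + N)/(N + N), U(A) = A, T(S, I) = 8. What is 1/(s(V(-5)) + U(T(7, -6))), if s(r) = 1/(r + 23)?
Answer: 27/217 ≈ 0.12442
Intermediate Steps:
V(N) = 4 (V(N) = 4*((N + N)/(N + N)) = 4*((2*N)/((2*N))) = 4*((2*N)*(1/(2*N))) = 4*1 = 4)
s(r) = 1/(23 + r)
1/(s(V(-5)) + U(T(7, -6))) = 1/(1/(23 + 4) + 8) = 1/(1/27 + 8) = 1/(217/27) = 27/217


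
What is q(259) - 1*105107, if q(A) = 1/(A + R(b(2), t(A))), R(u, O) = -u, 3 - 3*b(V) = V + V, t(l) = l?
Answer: -81773243/778 ≈ -1.0511e+5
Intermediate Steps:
b(V) = 1 - 2*V/3 (b(V) = 1 - (V + V)/3 = 1 - 2*V/3)
q(A) = 1/(⅓ + A) (q(A) = 1/(A - (1 - ⅔*2)) = 1/(A - (1 - 4/3)) = 1/(A - 1*(-⅓)) = 1/(A + ⅓) = 1/(⅓ + A))
q(259) - 1*105107 = 3/(1 + 3*259) - 1*105107 = 3/(1 + 777) - 105107 = 3/778 - 105107 = -81773243/778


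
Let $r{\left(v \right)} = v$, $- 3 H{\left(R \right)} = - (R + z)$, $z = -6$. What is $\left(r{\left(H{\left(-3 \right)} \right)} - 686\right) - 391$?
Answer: $-1080$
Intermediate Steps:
$H{\left(R \right)} = -2 + \frac{R}{3}$ ($H{\left(R \right)} = - \frac{\left(-1\right) \left(R - 6\right)}{3} = - \frac{\left(-1\right) \left(-6 + R\right)}{3} = - \frac{6 - R}{3} = -2 + \frac{R}{3}$)
$\left(r{\left(H{\left(-3 \right)} \right)} - 686\right) - 391 = \left(\left(-2 + \frac{1}{3} \left(-3\right)\right) - 686\right) - 391 = \left(\left(-2 - 1\right) - 686\right) - 391 = \left(-3 - 686\right) - 391 = -689 - 391 = -1080$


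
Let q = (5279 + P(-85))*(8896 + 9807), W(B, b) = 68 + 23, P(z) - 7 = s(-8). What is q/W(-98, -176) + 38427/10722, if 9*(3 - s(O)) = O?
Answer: 3182411338469/2927106 ≈ 1.0872e+6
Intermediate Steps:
s(O) = 3 - O/9
P(z) = 98/9 (P(z) = 7 + (3 - 1/9*(-8)) = 7 + (3 + 8/9) = 7 + 35/9 = 98/9)
W(B, b) = 91
q = 890431127/9 (q = (5279 + 98/9)*(8896 + 9807) = (47609/9)*18703 = 890431127/9 ≈ 9.8937e+7)
q/W(-98, -176) + 38427/10722 = (890431127/9)/91 + 38427/10722 = (890431127/9)*(1/91) + 38427*(1/10722) = 890431127/819 + 12809/3574 = 3182411338469/2927106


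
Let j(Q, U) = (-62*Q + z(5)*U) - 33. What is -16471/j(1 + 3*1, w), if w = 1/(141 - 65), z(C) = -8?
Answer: 44707/763 ≈ 58.594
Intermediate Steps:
w = 1/76 ≈ 0.013158
j(Q, U) = -33 - 62*Q - 8*U (j(Q, U) = (-62*Q - 8*U) - 33 = -33 - 62*Q - 8*U)
-16471/j(1 + 3*1, w) = -16471/(-33 - 62*(1 + 3*1) - 8*1/76) = -16471/(-33 - 62*(1 + 3) - 2/19) = -16471/(-33 - 62*4 - 2/19) = -16471/(-33 - 248 - 2/19) = -16471/(-5341/19) = -16471*(-19/5341) = 44707/763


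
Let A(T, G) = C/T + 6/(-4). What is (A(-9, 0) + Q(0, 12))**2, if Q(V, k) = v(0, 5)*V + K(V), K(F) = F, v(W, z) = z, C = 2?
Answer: 961/324 ≈ 2.9660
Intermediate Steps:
A(T, G) = -3/2 + 2/T (A(T, G) = 2/T + 6/(-4) = 2/T + 6*(-1/4) = 2/T - 3/2 = -3/2 + 2/T)
Q(V, k) = 6*V (Q(V, k) = 5*V + V = 6*V)
(A(-9, 0) + Q(0, 12))**2 = ((-3/2 + 2/(-9)) + 6*0)**2 = ((-3/2 + 2*(-1/9)) + 0)**2 = ((-3/2 - 2/9) + 0)**2 = (-31/18 + 0)**2 = (-31/18)**2 = 961/324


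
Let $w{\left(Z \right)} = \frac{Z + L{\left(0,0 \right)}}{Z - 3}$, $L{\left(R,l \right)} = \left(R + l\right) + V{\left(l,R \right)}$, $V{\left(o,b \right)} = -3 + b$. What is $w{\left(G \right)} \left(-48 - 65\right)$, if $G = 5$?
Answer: $-113$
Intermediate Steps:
$L{\left(R,l \right)} = -3 + l + 2 R$ ($L{\left(R,l \right)} = \left(R + l\right) + \left(-3 + R\right) = -3 + l + 2 R$)
$w{\left(Z \right)} = 1$ ($w{\left(Z \right)} = \frac{Z + \left(-3 + 0 + 2 \cdot 0\right)}{Z - 3} = \frac{Z + \left(-3 + 0 + 0\right)}{-3 + Z} = \frac{Z - 3}{-3 + Z} = \frac{-3 + Z}{-3 + Z} = 1$)
$w{\left(G \right)} \left(-48 - 65\right) = 1 \left(-48 - 65\right) = 1 \left(-113\right) = -113$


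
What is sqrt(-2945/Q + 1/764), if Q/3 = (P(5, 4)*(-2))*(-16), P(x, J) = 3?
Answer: I*sqrt(214845586)/4584 ≈ 3.1976*I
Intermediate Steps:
Q = 288 (Q = 3*((3*(-2))*(-16)) = 3*(-6*(-16)) = 3*96 = 288)
sqrt(-2945/Q + 1/764) = sqrt(-2945/288 + 1/764) = sqrt(-562423/55008) = I*sqrt(214845586)/4584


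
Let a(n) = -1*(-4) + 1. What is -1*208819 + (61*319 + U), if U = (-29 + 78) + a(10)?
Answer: -189306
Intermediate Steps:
a(n) = 5 (a(n) = 4 + 1 = 5)
U = 54 (U = (-29 + 78) + 5 = 49 + 5 = 54)
-1*208819 + (61*319 + U) = -1*208819 + (61*319 + 54) = -208819 + (19459 + 54) = -208819 + 19513 = -189306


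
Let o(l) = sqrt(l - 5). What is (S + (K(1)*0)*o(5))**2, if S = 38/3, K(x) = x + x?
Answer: 1444/9 ≈ 160.44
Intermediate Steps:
K(x) = 2*x
S = 38/3 (S = 38*(1/3) = 38/3 ≈ 12.667)
o(l) = sqrt(-5 + l)
(S + (K(1)*0)*o(5))**2 = (38/3 + ((2*1)*0)*sqrt(-5 + 5))**2 = (38/3 + (2*0)*sqrt(0))**2 = (38/3 + 0*0)**2 = (38/3 + 0)**2 = (38/3)**2 = 1444/9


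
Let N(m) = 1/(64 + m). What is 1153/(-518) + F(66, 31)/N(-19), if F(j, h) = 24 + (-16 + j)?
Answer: 1723787/518 ≈ 3327.8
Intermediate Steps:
F(j, h) = 8 + j
1153/(-518) + F(66, 31)/N(-19) = 1153/(-518) + (8 + 66)/(1/(64 - 19)) = 1153*(-1/518) + 74/(1/45) = -1153/518 + 74/(1/45) = -1153/518 + 74*45 = -1153/518 + 3330 = 1723787/518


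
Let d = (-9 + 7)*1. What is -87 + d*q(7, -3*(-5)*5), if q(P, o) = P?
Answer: -101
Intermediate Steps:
d = -2 (d = -2*1 = -2)
-87 + d*q(7, -3*(-5)*5) = -87 - 2*7 = -87 - 14 = -101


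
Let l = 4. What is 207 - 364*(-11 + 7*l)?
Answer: -5981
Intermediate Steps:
207 - 364*(-11 + 7*l) = 207 - 364*(-11 + 7*4) = 207 - 364*(-11 + 28) = 207 - 364*17 = 207 - 6188 = -5981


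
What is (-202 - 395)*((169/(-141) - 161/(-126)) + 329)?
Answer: -55401799/282 ≈ -1.9646e+5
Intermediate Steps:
(-202 - 395)*((169/(-141) - 161/(-126)) + 329) = -597*((169*(-1/141) - 161*(-1/126)) + 329) = -597*((-169/141 + 23/18) + 329) = -597*(67/846 + 329) = -597*278401/846 = -55401799/282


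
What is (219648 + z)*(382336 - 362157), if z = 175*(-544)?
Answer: 2511236192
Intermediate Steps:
z = -95200
(219648 + z)*(382336 - 362157) = (219648 - 95200)*(382336 - 362157) = 124448*20179 = 2511236192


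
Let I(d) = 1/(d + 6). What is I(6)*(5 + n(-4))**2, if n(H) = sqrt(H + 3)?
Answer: (5 + I)**2/12 ≈ 2.0 + 0.83333*I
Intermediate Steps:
I(d) = 1/(6 + d)
n(H) = sqrt(3 + H)
I(6)*(5 + n(-4))**2 = (5 + sqrt(3 - 4))**2/(6 + 6) = (5 + sqrt(-1))**2/12 = (5 + I)**2/12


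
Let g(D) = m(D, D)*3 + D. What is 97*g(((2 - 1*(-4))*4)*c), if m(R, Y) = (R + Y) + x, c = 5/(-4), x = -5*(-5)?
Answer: -13095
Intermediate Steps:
x = 25
c = -5/4 (c = 5*(-¼) = -5/4 ≈ -1.2500)
m(R, Y) = 25 + R + Y (m(R, Y) = (R + Y) + 25 = 25 + R + Y)
g(D) = 75 + 7*D (g(D) = (25 + D + D)*3 + D = (25 + 2*D)*3 + D = (75 + 6*D) + D = 75 + 7*D)
97*g(((2 - 1*(-4))*4)*c) = 97*(75 + 7*(((2 - 1*(-4))*4)*(-5/4))) = 97*(75 + 7*(((2 + 4)*4)*(-5/4))) = 97*(75 + 7*((6*4)*(-5/4))) = 97*(75 + 7*(24*(-5/4))) = 97*(75 + 7*(-30)) = 97*(75 - 210) = 97*(-135) = -13095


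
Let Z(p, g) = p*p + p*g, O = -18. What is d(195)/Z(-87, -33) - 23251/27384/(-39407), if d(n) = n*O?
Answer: -10520758279/31294517352 ≈ -0.33619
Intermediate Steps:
d(n) = -18*n (d(n) = n*(-18) = -18*n)
Z(p, g) = p² + g*p
d(195)/Z(-87, -33) - 23251/27384/(-39407) = (-18*195)/((-87*(-33 - 87))) - 23251/27384/(-39407) = -3510/((-87*(-120))) - 23251*1/27384*(-1/39407) = -3510/10440 - 23251/27384*(-1/39407) = -3510*1/10440 + 23251/1079121288 = -39/116 + 23251/1079121288 = -10520758279/31294517352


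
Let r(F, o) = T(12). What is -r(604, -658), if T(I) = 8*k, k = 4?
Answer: -32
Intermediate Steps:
T(I) = 32 (T(I) = 8*4 = 32)
r(F, o) = 32
-r(604, -658) = -1*32 = -32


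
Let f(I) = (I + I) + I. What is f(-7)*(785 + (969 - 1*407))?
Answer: -28287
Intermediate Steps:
f(I) = 3*I (f(I) = 2*I + I = 3*I)
f(-7)*(785 + (969 - 1*407)) = (3*(-7))*(785 + (969 - 1*407)) = -21*(785 + (969 - 407)) = -21*(785 + 562) = -21*1347 = -28287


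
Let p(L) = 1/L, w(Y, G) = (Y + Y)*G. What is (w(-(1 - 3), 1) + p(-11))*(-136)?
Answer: -5848/11 ≈ -531.64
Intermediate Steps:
w(Y, G) = 2*G*Y (w(Y, G) = (2*Y)*G = 2*G*Y)
(w(-(1 - 3), 1) + p(-11))*(-136) = (2*1*(-(1 - 3)) + 1/(-11))*(-136) = (2*1*(-1*(-2)) - 1/11)*(-136) = (2*1*2 - 1/11)*(-136) = (4 - 1/11)*(-136) = (43/11)*(-136) = -5848/11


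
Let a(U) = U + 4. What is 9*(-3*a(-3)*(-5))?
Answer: 135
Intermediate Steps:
a(U) = 4 + U
9*(-3*a(-3)*(-5)) = 9*(-3*(4 - 3)*(-5)) = 9*(-3*1*(-5)) = 9*(-3*(-5)) = 9*15 = 135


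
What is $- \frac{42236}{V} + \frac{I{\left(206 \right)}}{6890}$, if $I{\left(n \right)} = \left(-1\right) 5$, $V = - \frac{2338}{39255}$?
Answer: $\frac{1142344208851}{1610882} \approx 7.0914 \cdot 10^{5}$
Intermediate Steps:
$V = - \frac{2338}{39255}$ ($V = \left(-2338\right) \frac{1}{39255} = - \frac{2338}{39255} \approx -0.059559$)
$I{\left(n \right)} = -5$
$- \frac{42236}{V} + \frac{I{\left(206 \right)}}{6890} = - \frac{42236}{- \frac{2338}{39255}} - \frac{5}{6890} = \left(-42236\right) \left(- \frac{39255}{2338}\right) - \frac{1}{1378} = \frac{828987090}{1169} - \frac{1}{1378} = \frac{1142344208851}{1610882}$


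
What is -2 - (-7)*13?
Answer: 89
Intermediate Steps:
-2 - (-7)*13 = -2 - 7*(-13) = -2 + 91 = 89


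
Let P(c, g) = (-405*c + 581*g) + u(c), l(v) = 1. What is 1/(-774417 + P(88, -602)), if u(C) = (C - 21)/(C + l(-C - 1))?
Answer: -89/103223824 ≈ -8.6220e-7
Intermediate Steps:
u(C) = (-21 + C)/(1 + C) (u(C) = (C - 21)/(C + 1) = (-21 + C)/(1 + C))
P(c, g) = -405*c + 581*g + (-21 + c)/(1 + c) (P(c, g) = (-405*c + 581*g) + (-21 + c)/(1 + c) = -405*c + 581*g + (-21 + c)/(1 + c))
1/(-774417 + P(88, -602)) = 1/(-774417 + (-21 + 88 + (1 + 88)*(-405*88 + 581*(-602)))/(1 + 88)) = 1/(-774417 + (-21 + 88 + 89*(-35640 - 349762))/89) = 1/(-774417 + (-21 + 88 + 89*(-385402))/89) = 1/(-774417 + (-21 + 88 - 34300778)/89) = 1/(-774417 + (1/89)*(-34300711)) = 1/(-774417 - 34300711/89) = 1/(-103223824/89) = -89/103223824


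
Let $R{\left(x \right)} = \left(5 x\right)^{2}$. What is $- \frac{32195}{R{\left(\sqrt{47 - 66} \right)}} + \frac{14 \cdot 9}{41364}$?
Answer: $\frac{14797487}{218310} \approx 67.782$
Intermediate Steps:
$R{\left(x \right)} = 25 x^{2}$
$- \frac{32195}{R{\left(\sqrt{47 - 66} \right)}} + \frac{14 \cdot 9}{41364} = - \frac{32195}{25 \left(\sqrt{47 - 66}\right)^{2}} + \frac{14 \cdot 9}{41364} = - \frac{32195}{25 \left(\sqrt{-19}\right)^{2}} + 126 \cdot \frac{1}{41364} = - \frac{32195}{25 \left(i \sqrt{19}\right)^{2}} + \frac{7}{2298} = - \frac{32195}{25 \left(-19\right)} + \frac{7}{2298} = - \frac{32195}{-475} + \frac{7}{2298} = \left(-32195\right) \left(- \frac{1}{475}\right) + \frac{7}{2298} = \frac{6439}{95} + \frac{7}{2298} = \frac{14797487}{218310}$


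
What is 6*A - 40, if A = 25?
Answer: 110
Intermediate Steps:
6*A - 40 = 6*25 - 40 = 150 - 40 = 110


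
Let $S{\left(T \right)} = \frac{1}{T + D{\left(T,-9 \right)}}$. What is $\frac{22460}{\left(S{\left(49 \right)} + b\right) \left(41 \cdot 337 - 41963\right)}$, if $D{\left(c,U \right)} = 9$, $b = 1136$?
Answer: $- \frac{651340}{927255897} \approx -0.00070244$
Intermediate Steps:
$S{\left(T \right)} = \frac{1}{9 + T}$ ($S{\left(T \right)} = \frac{1}{T + 9} = \frac{1}{9 + T}$)
$\frac{22460}{\left(S{\left(49 \right)} + b\right) \left(41 \cdot 337 - 41963\right)} = \frac{22460}{\left(\frac{1}{9 + 49} + 1136\right) \left(41 \cdot 337 - 41963\right)} = \frac{22460}{\left(\frac{1}{58} + 1136\right) \left(13817 - 41963\right)} = \frac{22460}{\left(\frac{1}{58} + 1136\right) \left(-28146\right)} = \frac{22460}{\frac{65889}{58} \left(-28146\right)} = \frac{22460}{- \frac{927255897}{29}} = 22460 \left(- \frac{29}{927255897}\right) = - \frac{651340}{927255897}$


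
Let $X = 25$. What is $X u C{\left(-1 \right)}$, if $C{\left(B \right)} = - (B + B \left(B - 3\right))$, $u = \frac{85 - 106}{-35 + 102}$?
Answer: $\frac{1575}{67} \approx 23.507$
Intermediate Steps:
$u = - \frac{21}{67} \approx -0.31343$
$C{\left(B \right)} = - B - B \left(-3 + B\right)$ ($C{\left(B \right)} = - (B + B \left(-3 + B\right)) = - B - B \left(-3 + B\right)$)
$X u C{\left(-1 \right)} = 25 \left(- \frac{21}{67}\right) \left(- (2 - -1)\right) = - \frac{525 \left(- (2 + 1)\right)}{67} = - \frac{525 \left(\left(-1\right) 3\right)}{67} = \left(- \frac{525}{67}\right) \left(-3\right) = \frac{1575}{67}$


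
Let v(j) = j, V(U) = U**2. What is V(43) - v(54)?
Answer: 1795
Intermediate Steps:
V(43) - v(54) = 43**2 - 1*54 = 1849 - 54 = 1795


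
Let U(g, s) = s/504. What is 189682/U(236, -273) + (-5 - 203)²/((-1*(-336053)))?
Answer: -1529836361072/4368689 ≈ -3.5018e+5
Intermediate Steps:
U(g, s) = s/504 (U(g, s) = s*(1/504) = s/504)
189682/U(236, -273) + (-5 - 203)²/((-1*(-336053))) = 189682/(((1/504)*(-273))) + (-5 - 203)²/((-1*(-336053))) = 189682/(-13/24) + (-208)²/336053 = 189682*(-24/13) + 43264*(1/336053) = -4552368/13 + 43264/336053 = -1529836361072/4368689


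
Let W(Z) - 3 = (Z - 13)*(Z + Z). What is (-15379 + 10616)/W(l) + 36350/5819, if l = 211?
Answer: 130854511/21140427 ≈ 6.1898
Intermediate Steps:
W(Z) = 3 + 2*Z*(-13 + Z) (W(Z) = 3 + (Z - 13)*(Z + Z) = 3 + (-13 + Z)*(2*Z) = 3 + 2*Z*(-13 + Z))
(-15379 + 10616)/W(l) + 36350/5819 = (-15379 + 10616)/(3 - 26*211 + 2*211²) + 36350/5819 = -4763/(3 - 5486 + 2*44521) + 36350*(1/5819) = -4763/(3 - 5486 + 89042) + 36350/5819 = -4763/83559 + 36350/5819 = 130854511/21140427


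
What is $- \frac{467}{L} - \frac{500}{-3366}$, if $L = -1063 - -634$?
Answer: $\frac{27067}{21879} \approx 1.2371$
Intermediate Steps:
$L = -429$ ($L = -1063 + 634 = -429$)
$- \frac{467}{L} - \frac{500}{-3366} = - \frac{467}{-429} - \frac{500}{-3366} = \left(-467\right) \left(- \frac{1}{429}\right) - - \frac{250}{1683} = \frac{467}{429} + \frac{250}{1683} = \frac{27067}{21879}$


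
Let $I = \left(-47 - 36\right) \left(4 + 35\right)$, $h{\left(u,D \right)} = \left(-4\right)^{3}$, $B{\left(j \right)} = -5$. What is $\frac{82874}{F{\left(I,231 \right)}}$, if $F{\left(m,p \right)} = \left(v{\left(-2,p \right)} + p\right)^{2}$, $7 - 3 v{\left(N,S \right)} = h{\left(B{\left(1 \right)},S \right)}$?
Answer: $\frac{372933}{291848} \approx 1.2778$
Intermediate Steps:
$h{\left(u,D \right)} = -64$
$v{\left(N,S \right)} = \frac{71}{3}$ ($v{\left(N,S \right)} = \frac{7}{3} - - \frac{64}{3} = \frac{7}{3} + \frac{64}{3} = \frac{71}{3}$)
$I = -3237$ ($I = \left(-83\right) 39 = -3237$)
$F{\left(m,p \right)} = \left(\frac{71}{3} + p\right)^{2}$
$\frac{82874}{F{\left(I,231 \right)}} = \frac{82874}{\frac{1}{9} \left(71 + 3 \cdot 231\right)^{2}} = \frac{82874}{\frac{1}{9} \left(71 + 693\right)^{2}} = \frac{82874}{\frac{1}{9} \cdot 764^{2}} = \frac{82874}{\frac{1}{9} \cdot 583696} = \frac{82874}{\frac{583696}{9}} = 82874 \cdot \frac{9}{583696} = \frac{372933}{291848}$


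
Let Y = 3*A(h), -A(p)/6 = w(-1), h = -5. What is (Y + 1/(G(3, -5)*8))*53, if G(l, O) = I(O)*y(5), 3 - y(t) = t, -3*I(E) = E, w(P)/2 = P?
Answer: 152481/80 ≈ 1906.0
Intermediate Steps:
w(P) = 2*P
A(p) = 12 (A(p) = -12*(-1) = -6*(-2) = 12)
I(E) = -E/3
y(t) = 3 - t
Y = 36 (Y = 3*12 = 36)
G(l, O) = 2*O/3 (G(l, O) = (-O/3)*(3 - 1*5) = (-O/3)*(3 - 5) = -O/3*(-2) = 2*O/3)
(Y + 1/(G(3, -5)*8))*53 = (36 + 1/(((⅔)*(-5))*8))*53 = (36 + 1/(-10/3*8))*53 = (36 + 1/(-80/3))*53 = (36 - 3/80)*53 = (2877/80)*53 = 152481/80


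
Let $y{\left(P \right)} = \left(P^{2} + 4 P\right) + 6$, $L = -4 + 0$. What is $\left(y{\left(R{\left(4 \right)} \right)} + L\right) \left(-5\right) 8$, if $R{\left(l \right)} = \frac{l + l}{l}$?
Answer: $-560$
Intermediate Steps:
$R{\left(l \right)} = 2$ ($R{\left(l \right)} = \frac{2 l}{l} = 2$)
$L = -4$
$y{\left(P \right)} = 6 + P^{2} + 4 P$
$\left(y{\left(R{\left(4 \right)} \right)} + L\right) \left(-5\right) 8 = \left(\left(6 + 2^{2} + 4 \cdot 2\right) - 4\right) \left(-5\right) 8 = \left(\left(6 + 4 + 8\right) - 4\right) \left(-5\right) 8 = \left(18 - 4\right) \left(-5\right) 8 = 14 \left(-5\right) 8 = \left(-70\right) 8 = -560$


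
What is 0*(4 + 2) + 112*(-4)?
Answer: -448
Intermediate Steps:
0*(4 + 2) + 112*(-4) = 0*6 - 448 = 0 - 448 = -448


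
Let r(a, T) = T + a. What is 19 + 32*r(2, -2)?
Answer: 19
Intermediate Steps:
19 + 32*r(2, -2) = 19 + 32*(-2 + 2) = 19 + 32*0 = 19 + 0 = 19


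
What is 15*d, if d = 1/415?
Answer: 3/83 ≈ 0.036145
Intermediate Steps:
d = 1/415 ≈ 0.0024096
15*d = 15*(1/415) = 3/83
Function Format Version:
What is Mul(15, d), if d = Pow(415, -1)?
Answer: Rational(3, 83) ≈ 0.036145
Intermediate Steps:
d = Rational(1, 415) ≈ 0.0024096
Mul(15, d) = Mul(15, Rational(1, 415)) = Rational(3, 83)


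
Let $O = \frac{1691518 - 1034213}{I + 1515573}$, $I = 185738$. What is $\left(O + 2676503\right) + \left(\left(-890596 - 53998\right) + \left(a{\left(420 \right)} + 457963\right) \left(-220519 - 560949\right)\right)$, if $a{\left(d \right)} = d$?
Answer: $- \frac{609426467566535880}{1701311} \approx -3.5821 \cdot 10^{11}$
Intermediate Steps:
$O = \frac{657305}{1701311}$ ($O = \frac{1691518 - 1034213}{185738 + 1515573} = \frac{657305}{1701311} \approx 0.38635$)
$\left(O + 2676503\right) + \left(\left(-890596 - 53998\right) + \left(a{\left(420 \right)} + 457963\right) \left(-220519 - 560949\right)\right) = \left(\frac{657305}{1701311} + 2676503\right) + \left(\left(-890596 - 53998\right) + \left(420 + 457963\right) \left(-220519 - 560949\right)\right) = \frac{4553564652738}{1701311} + \left(-944594 + 458383 \left(-781468\right)\right) = \frac{4553564652738}{1701311} - 358212590838 = - \frac{609426467566535880}{1701311}$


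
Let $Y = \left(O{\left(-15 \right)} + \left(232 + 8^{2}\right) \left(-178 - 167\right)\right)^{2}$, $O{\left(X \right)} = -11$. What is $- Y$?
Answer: $-10430741161$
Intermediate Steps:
$Y = 10430741161$ ($Y = \left(-11 + \left(232 + 8^{2}\right) \left(-178 - 167\right)\right)^{2} = \left(-11 + \left(232 + 64\right) \left(-345\right)\right)^{2} = \left(-11 + 296 \left(-345\right)\right)^{2} = \left(-11 - 102120\right)^{2} = \left(-102131\right)^{2} = 10430741161$)
$- Y = \left(-1\right) 10430741161 = -10430741161$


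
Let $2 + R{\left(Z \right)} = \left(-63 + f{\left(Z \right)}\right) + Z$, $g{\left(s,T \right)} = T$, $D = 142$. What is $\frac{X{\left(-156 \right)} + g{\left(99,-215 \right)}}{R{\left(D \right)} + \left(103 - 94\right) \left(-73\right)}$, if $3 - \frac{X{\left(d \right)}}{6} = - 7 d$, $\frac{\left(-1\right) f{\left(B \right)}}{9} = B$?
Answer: $\frac{6749}{1858} \approx 3.6324$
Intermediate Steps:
$f{\left(B \right)} = - 9 B$
$X{\left(d \right)} = 18 + 42 d$ ($X{\left(d \right)} = 18 - 6 \left(- 7 d\right) = 18 + 42 d$)
$R{\left(Z \right)} = -65 - 8 Z$ ($R{\left(Z \right)} = -2 - \left(63 + 8 Z\right) = -65 - 8 Z$)
$\frac{X{\left(-156 \right)} + g{\left(99,-215 \right)}}{R{\left(D \right)} + \left(103 - 94\right) \left(-73\right)} = \frac{\left(18 + 42 \left(-156\right)\right) - 215}{\left(-65 - 1136\right) + \left(103 - 94\right) \left(-73\right)} = \frac{\left(18 - 6552\right) - 215}{\left(-65 - 1136\right) + 9 \left(-73\right)} = \frac{-6534 - 215}{-1201 - 657} = - \frac{6749}{-1858} = \left(-6749\right) \left(- \frac{1}{1858}\right) = \frac{6749}{1858}$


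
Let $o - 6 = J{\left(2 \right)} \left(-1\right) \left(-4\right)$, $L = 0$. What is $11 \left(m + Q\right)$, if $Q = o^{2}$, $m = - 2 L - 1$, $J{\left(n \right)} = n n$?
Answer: $5313$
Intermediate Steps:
$J{\left(n \right)} = n^{2}$
$m = -1$ ($m = \left(-2\right) 0 - 1 = 0 - 1 = -1$)
$o = 22$ ($o = 6 + 2^{2} \left(-1\right) \left(-4\right) = 6 + 4 \left(-1\right) \left(-4\right) = 6 - -16 = 6 + 16 = 22$)
$Q = 484$ ($Q = 22^{2} = 484$)
$11 \left(m + Q\right) = 11 \left(-1 + 484\right) = 11 \cdot 483 = 5313$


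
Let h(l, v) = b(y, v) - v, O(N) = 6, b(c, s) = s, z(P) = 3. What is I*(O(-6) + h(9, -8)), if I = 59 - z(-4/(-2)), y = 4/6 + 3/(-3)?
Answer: 336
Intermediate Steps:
y = -1/3 (y = 4*(1/6) + 3*(-1/3) = 2/3 - 1 = -1/3 ≈ -0.33333)
h(l, v) = 0 (h(l, v) = v - v = 0)
I = 56 (I = 59 - 1*3 = 59 - 3 = 56)
I*(O(-6) + h(9, -8)) = 56*(6 + 0) = 56*6 = 336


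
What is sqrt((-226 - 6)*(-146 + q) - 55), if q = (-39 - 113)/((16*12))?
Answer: sqrt(306006)/3 ≈ 184.39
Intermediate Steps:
q = -19/24 (q = -152/192 = -152*1/192 = -19/24 ≈ -0.79167)
sqrt((-226 - 6)*(-146 + q) - 55) = sqrt((-226 - 6)*(-146 - 19/24) - 55) = sqrt(-232*(-3523/24) - 55) = sqrt(102167/3 - 55) = sqrt(102002/3) = sqrt(306006)/3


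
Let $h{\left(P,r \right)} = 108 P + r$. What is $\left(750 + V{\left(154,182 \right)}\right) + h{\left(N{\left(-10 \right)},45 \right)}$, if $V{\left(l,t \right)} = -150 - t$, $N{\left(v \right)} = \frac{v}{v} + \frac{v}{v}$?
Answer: $679$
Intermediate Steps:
$N{\left(v \right)} = 2$ ($N{\left(v \right)} = 1 + 1 = 2$)
$h{\left(P,r \right)} = r + 108 P$
$\left(750 + V{\left(154,182 \right)}\right) + h{\left(N{\left(-10 \right)},45 \right)} = \left(750 - 332\right) + \left(45 + 108 \cdot 2\right) = \left(750 - 332\right) + \left(45 + 216\right) = \left(750 - 332\right) + 261 = 418 + 261 = 679$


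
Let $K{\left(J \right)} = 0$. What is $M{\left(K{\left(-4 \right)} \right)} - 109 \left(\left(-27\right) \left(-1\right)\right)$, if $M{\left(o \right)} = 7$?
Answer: $-2936$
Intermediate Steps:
$M{\left(K{\left(-4 \right)} \right)} - 109 \left(\left(-27\right) \left(-1\right)\right) = 7 - 109 \left(\left(-27\right) \left(-1\right)\right) = 7 - 2943 = -2936$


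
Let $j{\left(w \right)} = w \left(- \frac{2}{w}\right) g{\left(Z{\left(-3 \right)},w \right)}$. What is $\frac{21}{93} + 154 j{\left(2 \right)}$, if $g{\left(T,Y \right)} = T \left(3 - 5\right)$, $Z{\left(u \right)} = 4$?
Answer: $\frac{76391}{31} \approx 2464.2$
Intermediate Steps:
$g{\left(T,Y \right)} = - 2 T$ ($g{\left(T,Y \right)} = T \left(-2\right) = - 2 T$)
$j{\left(w \right)} = 16$ ($j{\left(w \right)} = w \left(- \frac{2}{w}\right) \left(\left(-2\right) 4\right) = \left(-2\right) \left(-8\right) = 16$)
$\frac{21}{93} + 154 j{\left(2 \right)} = \frac{21}{93} + 154 \cdot 16 = 21 \cdot \frac{1}{93} + 2464 = \frac{7}{31} + 2464 = \frac{76391}{31}$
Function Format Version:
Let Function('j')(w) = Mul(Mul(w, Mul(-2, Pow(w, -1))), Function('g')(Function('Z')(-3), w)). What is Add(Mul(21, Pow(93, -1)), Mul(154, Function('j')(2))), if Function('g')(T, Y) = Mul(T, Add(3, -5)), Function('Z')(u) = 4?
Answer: Rational(76391, 31) ≈ 2464.2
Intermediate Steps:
Function('g')(T, Y) = Mul(-2, T) (Function('g')(T, Y) = Mul(T, -2) = Mul(-2, T))
Function('j')(w) = 16 (Function('j')(w) = Mul(Mul(w, Mul(-2, Pow(w, -1))), Mul(-2, 4)) = Mul(-2, -8) = 16)
Add(Mul(21, Pow(93, -1)), Mul(154, Function('j')(2))) = Add(Mul(21, Pow(93, -1)), Mul(154, 16)) = Add(Mul(21, Rational(1, 93)), 2464) = Add(Rational(7, 31), 2464) = Rational(76391, 31)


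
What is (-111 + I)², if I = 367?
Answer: 65536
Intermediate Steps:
(-111 + I)² = (-111 + 367)² = 256² = 65536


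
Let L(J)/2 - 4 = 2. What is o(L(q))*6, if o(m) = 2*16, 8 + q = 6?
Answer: 192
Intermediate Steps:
q = -2 (q = -8 + 6 = -2)
L(J) = 12 (L(J) = 8 + 2*2 = 8 + 4 = 12)
o(m) = 32
o(L(q))*6 = 32*6 = 192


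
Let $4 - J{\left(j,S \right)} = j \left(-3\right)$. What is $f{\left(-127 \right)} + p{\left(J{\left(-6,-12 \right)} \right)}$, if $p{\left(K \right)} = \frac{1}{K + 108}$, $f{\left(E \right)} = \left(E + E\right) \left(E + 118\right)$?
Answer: $\frac{214885}{94} \approx 2286.0$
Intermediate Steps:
$J{\left(j,S \right)} = 4 + 3 j$ ($J{\left(j,S \right)} = 4 - j \left(-3\right) = 4 - - 3 j = 4 + 3 j$)
$f{\left(E \right)} = 2 E \left(118 + E\right)$
$p{\left(K \right)} = \frac{1}{108 + K}$
$f{\left(-127 \right)} + p{\left(J{\left(-6,-12 \right)} \right)} = 2 \left(-127\right) \left(118 - 127\right) + \frac{1}{108 + \left(4 + 3 \left(-6\right)\right)} = 2 \left(-127\right) \left(-9\right) + \frac{1}{108 + \left(4 - 18\right)} = 2286 + \frac{1}{108 - 14} = 2286 + \frac{1}{94} = \frac{214885}{94}$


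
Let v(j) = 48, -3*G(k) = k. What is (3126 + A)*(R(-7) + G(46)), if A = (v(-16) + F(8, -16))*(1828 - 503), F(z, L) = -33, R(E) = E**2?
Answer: 774367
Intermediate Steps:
G(k) = -k/3
A = 19875 (A = (48 - 33)*(1828 - 503) = 15*1325 = 19875)
(3126 + A)*(R(-7) + G(46)) = (3126 + 19875)*((-7)**2 - 1/3*46) = 23001*(49 - 46/3) = 23001*(101/3) = 774367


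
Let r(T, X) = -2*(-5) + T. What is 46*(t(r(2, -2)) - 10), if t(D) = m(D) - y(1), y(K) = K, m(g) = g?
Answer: 46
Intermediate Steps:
r(T, X) = 10 + T
t(D) = -1 + D (t(D) = D - 1*1 = D - 1 = -1 + D)
46*(t(r(2, -2)) - 10) = 46*((-1 + (10 + 2)) - 10) = 46*((-1 + 12) - 10) = 46*(11 - 10) = 46*1 = 46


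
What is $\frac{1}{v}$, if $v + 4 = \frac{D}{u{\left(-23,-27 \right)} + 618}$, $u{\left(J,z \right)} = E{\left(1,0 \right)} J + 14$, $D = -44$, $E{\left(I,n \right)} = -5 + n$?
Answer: $- \frac{747}{3032} \approx -0.24637$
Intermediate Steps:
$u{\left(J,z \right)} = 14 - 5 J$ ($u{\left(J,z \right)} = \left(-5 + 0\right) J + 14 = - 5 J + 14 = 14 - 5 J$)
$v = - \frac{3032}{747}$ ($v = -4 - \frac{44}{\left(14 - -115\right) + 618} = -4 - \frac{44}{\left(14 + 115\right) + 618} = -4 - \frac{44}{129 + 618} = -4 - \frac{44}{747} = - \frac{3032}{747} \approx -4.0589$)
$\frac{1}{v} = \frac{1}{- \frac{3032}{747}} = - \frac{747}{3032}$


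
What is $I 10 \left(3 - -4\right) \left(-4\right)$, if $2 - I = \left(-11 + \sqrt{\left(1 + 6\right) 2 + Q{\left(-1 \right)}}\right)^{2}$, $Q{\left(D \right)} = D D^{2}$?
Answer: $36960 - 6160 \sqrt{13} \approx 14750.0$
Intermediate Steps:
$Q{\left(D \right)} = D^{3}$
$I = 2 - \left(-11 + \sqrt{13}\right)^{2}$ ($I = 2 - \left(-11 + \sqrt{\left(1 + 6\right) 2 + \left(-1\right)^{3}}\right)^{2} = 2 - \left(-11 + \sqrt{7 \cdot 2 - 1}\right)^{2} = 2 - \left(-11 + \sqrt{14 - 1}\right)^{2} = 2 - \left(-11 + \sqrt{13}\right)^{2} \approx -52.678$)
$I 10 \left(3 - -4\right) \left(-4\right) = \left(-132 + 22 \sqrt{13}\right) 10 \left(3 - -4\right) \left(-4\right) = \left(-132 + 22 \sqrt{13}\right) 10 \left(3 + 4\right) \left(-4\right) = \left(-132 + 22 \sqrt{13}\right) 10 \cdot 7 \left(-4\right) = \left(-132 + 22 \sqrt{13}\right) 70 \left(-4\right) = \left(-132 + 22 \sqrt{13}\right) \left(-280\right) = 36960 - 6160 \sqrt{13}$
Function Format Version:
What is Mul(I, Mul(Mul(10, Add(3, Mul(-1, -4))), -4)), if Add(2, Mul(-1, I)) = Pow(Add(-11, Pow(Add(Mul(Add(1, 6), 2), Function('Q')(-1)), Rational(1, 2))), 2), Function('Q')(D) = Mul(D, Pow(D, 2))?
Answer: Add(36960, Mul(-6160, Pow(13, Rational(1, 2)))) ≈ 14750.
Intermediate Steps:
Function('Q')(D) = Pow(D, 3)
I = Add(2, Mul(-1, Pow(Add(-11, Pow(13, Rational(1, 2))), 2))) (I = Add(2, Mul(-1, Pow(Add(-11, Pow(Add(Mul(Add(1, 6), 2), Pow(-1, 3)), Rational(1, 2))), 2))) = Add(2, Mul(-1, Pow(Add(-11, Pow(Add(Mul(7, 2), -1), Rational(1, 2))), 2))) = Add(2, Mul(-1, Pow(Add(-11, Pow(Add(14, -1), Rational(1, 2))), 2))) = Add(2, Mul(-1, Pow(Add(-11, Pow(13, Rational(1, 2))), 2))) ≈ -52.678)
Mul(I, Mul(Mul(10, Add(3, Mul(-1, -4))), -4)) = Mul(Add(-132, Mul(22, Pow(13, Rational(1, 2)))), Mul(Mul(10, Add(3, Mul(-1, -4))), -4)) = Mul(Add(-132, Mul(22, Pow(13, Rational(1, 2)))), Mul(Mul(10, Add(3, 4)), -4)) = Mul(Add(-132, Mul(22, Pow(13, Rational(1, 2)))), Mul(Mul(10, 7), -4)) = Mul(Add(-132, Mul(22, Pow(13, Rational(1, 2)))), Mul(70, -4)) = Mul(Add(-132, Mul(22, Pow(13, Rational(1, 2)))), -280) = Add(36960, Mul(-6160, Pow(13, Rational(1, 2))))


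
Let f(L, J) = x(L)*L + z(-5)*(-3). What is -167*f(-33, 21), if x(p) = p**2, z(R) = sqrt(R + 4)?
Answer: 6001479 + 501*I ≈ 6.0015e+6 + 501.0*I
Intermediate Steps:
z(R) = sqrt(4 + R)
f(L, J) = L**3 - 3*I (f(L, J) = L**2*L + sqrt(4 - 5)*(-3) = L**3 + sqrt(-1)*(-3) = L**3 + I*(-3) = L**3 - 3*I)
-167*f(-33, 21) = -167*((-33)**3 - 3*I) = -167*(-35937 - 3*I) = 6001479 + 501*I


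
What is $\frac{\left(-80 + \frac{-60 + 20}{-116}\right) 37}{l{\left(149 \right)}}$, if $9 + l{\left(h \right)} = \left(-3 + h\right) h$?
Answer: $- \frac{17094}{126121} \approx -0.13554$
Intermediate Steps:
$l{\left(h \right)} = -9 + h \left(-3 + h\right)$ ($l{\left(h \right)} = -9 + \left(-3 + h\right) h = -9 + h \left(-3 + h\right)$)
$\frac{\left(-80 + \frac{-60 + 20}{-116}\right) 37}{l{\left(149 \right)}} = \frac{\left(-80 + \frac{-60 + 20}{-116}\right) 37}{-9 + 149^{2} - 447} = \frac{\left(-80 - - \frac{10}{29}\right) 37}{-9 + 22201 - 447} = \frac{\left(-80 + \frac{10}{29}\right) 37}{21745} = \left(- \frac{2310}{29}\right) 37 \cdot \frac{1}{21745} = \left(- \frac{85470}{29}\right) \frac{1}{21745} = - \frac{17094}{126121}$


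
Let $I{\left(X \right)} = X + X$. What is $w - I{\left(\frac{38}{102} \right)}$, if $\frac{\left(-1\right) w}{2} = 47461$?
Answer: $- \frac{4841060}{51} \approx -94923.0$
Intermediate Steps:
$I{\left(X \right)} = 2 X$
$w = -94922$ ($w = \left(-2\right) 47461 = -94922$)
$w - I{\left(\frac{38}{102} \right)} = -94922 - 2 \cdot \frac{38}{102} = -94922 - 2 \cdot 38 \cdot \frac{1}{102} = -94922 - 2 \cdot \frac{19}{51} = -94922 - \frac{38}{51} = - \frac{4841060}{51}$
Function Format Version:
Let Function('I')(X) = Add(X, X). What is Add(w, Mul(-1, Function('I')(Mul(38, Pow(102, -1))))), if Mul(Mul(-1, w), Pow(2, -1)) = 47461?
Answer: Rational(-4841060, 51) ≈ -94923.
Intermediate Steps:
Function('I')(X) = Mul(2, X)
w = -94922 (w = Mul(-2, 47461) = -94922)
Add(w, Mul(-1, Function('I')(Mul(38, Pow(102, -1))))) = Add(-94922, Mul(-1, Mul(2, Mul(38, Pow(102, -1))))) = Add(-94922, Mul(-1, Mul(2, Mul(38, Rational(1, 102))))) = Add(-94922, Mul(-1, Mul(2, Rational(19, 51)))) = Add(-94922, Mul(-1, Rational(38, 51))) = Add(-94922, Rational(-38, 51)) = Rational(-4841060, 51)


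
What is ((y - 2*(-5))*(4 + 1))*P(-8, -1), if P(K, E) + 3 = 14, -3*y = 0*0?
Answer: 550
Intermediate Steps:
y = 0 (y = -0*0 = -⅓*0 = 0)
P(K, E) = 11 (P(K, E) = -3 + 14 = 11)
((y - 2*(-5))*(4 + 1))*P(-8, -1) = ((0 - 2*(-5))*(4 + 1))*11 = ((0 + 10)*5)*11 = (10*5)*11 = 50*11 = 550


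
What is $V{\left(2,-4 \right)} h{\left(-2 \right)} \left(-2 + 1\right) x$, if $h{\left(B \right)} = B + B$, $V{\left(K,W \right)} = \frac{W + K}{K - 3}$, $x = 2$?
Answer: $16$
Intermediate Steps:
$V{\left(K,W \right)} = \frac{K + W}{-3 + K}$
$h{\left(B \right)} = 2 B$
$V{\left(2,-4 \right)} h{\left(-2 \right)} \left(-2 + 1\right) x = \frac{2 - 4}{-3 + 2} \cdot 2 \left(-2\right) \left(-2 + 1\right) 2 = \frac{1}{-1} \left(-2\right) \left(-4\right) \left(\left(-1\right) 2\right) = \left(-1\right) \left(-2\right) \left(-4\right) \left(-2\right) = 2 \left(-4\right) \left(-2\right) = \left(-8\right) \left(-2\right) = 16$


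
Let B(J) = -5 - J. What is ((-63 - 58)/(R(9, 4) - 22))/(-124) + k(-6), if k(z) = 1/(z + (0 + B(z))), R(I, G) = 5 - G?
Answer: -3209/13020 ≈ -0.24647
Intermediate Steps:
k(z) = -⅕ (k(z) = 1/(z + (0 + (-5 - z))) = 1/(z + (-5 - z)) = 1/(-5) = -⅕)
((-63 - 58)/(R(9, 4) - 22))/(-124) + k(-6) = ((-63 - 58)/((5 - 1*4) - 22))/(-124) - ⅕ = -(-121)/(124*((5 - 4) - 22)) - ⅕ = -(-121)/(124*(1 - 22)) - ⅕ = -(-121)/(124*(-21)) - ⅕ = -(-121)*(-1)/(124*21) - ⅕ = -1/124*121/21 - ⅕ = -121/2604 - ⅕ = -3209/13020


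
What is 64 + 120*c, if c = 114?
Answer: 13744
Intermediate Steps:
64 + 120*c = 64 + 120*114 = 64 + 13680 = 13744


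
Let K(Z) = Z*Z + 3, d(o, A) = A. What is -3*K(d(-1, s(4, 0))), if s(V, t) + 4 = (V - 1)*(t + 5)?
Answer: -372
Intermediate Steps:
s(V, t) = -4 + (-1 + V)*(5 + t) (s(V, t) = -4 + (V - 1)*(t + 5) = -4 + (-1 + V)*(5 + t))
K(Z) = 3 + Z**2 (K(Z) = Z**2 + 3 = 3 + Z**2)
-3*K(d(-1, s(4, 0))) = -3*(3 + (-9 - 1*0 + 5*4 + 4*0)**2) = -3*(3 + (-9 + 0 + 20 + 0)**2) = -3*(3 + 11**2) = -3*(3 + 121) = -3*124 = -1*372 = -372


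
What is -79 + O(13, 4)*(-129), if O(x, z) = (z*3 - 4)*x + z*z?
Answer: -15559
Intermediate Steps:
O(x, z) = z**2 + x*(-4 + 3*z) (O(x, z) = (3*z - 4)*x + z**2 = (-4 + 3*z)*x + z**2 = x*(-4 + 3*z) + z**2 = z**2 + x*(-4 + 3*z))
-79 + O(13, 4)*(-129) = -79 + (4**2 - 4*13 + 3*13*4)*(-129) = -79 + (16 - 52 + 156)*(-129) = -79 + 120*(-129) = -79 - 15480 = -15559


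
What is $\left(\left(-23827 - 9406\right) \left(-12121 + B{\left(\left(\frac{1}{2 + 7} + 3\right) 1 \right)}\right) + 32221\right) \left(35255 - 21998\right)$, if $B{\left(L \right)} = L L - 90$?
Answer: $\frac{16127885068112}{3} \approx 5.376 \cdot 10^{12}$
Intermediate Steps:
$B{\left(L \right)} = -90 + L^{2}$ ($B{\left(L \right)} = L^{2} - 90 = -90 + L^{2}$)
$\left(\left(-23827 - 9406\right) \left(-12121 + B{\left(\left(\frac{1}{2 + 7} + 3\right) 1 \right)}\right) + 32221\right) \left(35255 - 21998\right) = \left(\left(-23827 - 9406\right) \left(-12121 - \left(90 - \left(\left(\frac{1}{2 + 7} + 3\right) 1\right)^{2}\right)\right) + 32221\right) \left(35255 - 21998\right) = \left(- 33233 \left(-12121 - \left(90 - \left(\left(\frac{1}{9} + 3\right) 1\right)^{2}\right)\right) + 32221\right) \left(35255 - 21998\right) = \left(- 33233 \left(-12121 - \left(90 - \left(\left(\frac{1}{9} + 3\right) 1\right)^{2}\right)\right) + 32221\right) 13257 = \left(- 33233 \left(-12121 - \left(90 - \left(\frac{28}{9} \cdot 1\right)^{2}\right)\right) + 32221\right) 13257 = \left(- 33233 \left(-12121 - \left(90 - \left(\frac{28}{9}\right)^{2}\right)\right) + 32221\right) 13257 = \left(- 33233 \left(-12121 + \left(-90 + \frac{784}{81}\right)\right) + 32221\right) 13257 = \left(- 33233 \left(-12121 - \frac{6506}{81}\right) + 32221\right) 13257 = \left(\left(-33233\right) \left(- \frac{988307}{81}\right) + 32221\right) 13257 = \left(\frac{32844406531}{81} + 32221\right) 13257 = \frac{32847016432}{81} \cdot 13257 = \frac{16127885068112}{3}$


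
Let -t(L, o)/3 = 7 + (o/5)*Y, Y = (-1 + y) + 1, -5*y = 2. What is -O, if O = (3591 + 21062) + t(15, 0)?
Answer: -24632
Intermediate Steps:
y = -2/5 (y = -1/5*2 = -2/5 ≈ -0.40000)
Y = -2/5 (Y = (-1 - 2/5) + 1 = -7/5 + 1 = -2/5 ≈ -0.40000)
t(L, o) = -21 + 6*o/25 (t(L, o) = -3*(7 + (o/5)*(-2/5)) = -3*(7 - 2*o/25) = -21 + 6*o/25)
O = 24632 (O = (3591 + 21062) + (-21 + (6/25)*0) = 24653 + (-21 + 0) = 24653 - 21 = 24632)
-O = -1*24632 = -24632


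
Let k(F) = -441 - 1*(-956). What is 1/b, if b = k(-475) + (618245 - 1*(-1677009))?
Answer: 1/2295769 ≈ 4.3558e-7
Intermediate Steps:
k(F) = 515 (k(F) = -441 + 956 = 515)
b = 2295769 (b = 515 + (618245 - 1*(-1677009)) = 515 + (618245 + 1677009) = 515 + 2295254 = 2295769)
1/b = 1/2295769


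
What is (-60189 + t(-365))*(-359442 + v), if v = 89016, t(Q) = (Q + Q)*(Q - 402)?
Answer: -135137551146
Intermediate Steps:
t(Q) = 2*Q*(-402 + Q) (t(Q) = (2*Q)*(-402 + Q) = 2*Q*(-402 + Q))
(-60189 + t(-365))*(-359442 + v) = (-60189 + 2*(-365)*(-402 - 365))*(-359442 + 89016) = (-60189 + 2*(-365)*(-767))*(-270426) = (-60189 + 559910)*(-270426) = 499721*(-270426) = -135137551146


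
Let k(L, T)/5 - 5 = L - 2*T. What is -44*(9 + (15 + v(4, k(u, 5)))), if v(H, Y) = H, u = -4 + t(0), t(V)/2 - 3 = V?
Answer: -1232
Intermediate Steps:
t(V) = 6 + 2*V
u = 2 (u = -4 + (6 + 2*0) = -4 + (6 + 0) = -4 + 6 = 2)
k(L, T) = 25 - 10*T + 5*L (k(L, T) = 25 + 5*(L - 2*T) = 25 + (-10*T + 5*L) = 25 - 10*T + 5*L)
-44*(9 + (15 + v(4, k(u, 5)))) = -44*(9 + (15 + 4)) = -44*(9 + 19) = -44*28 = -1232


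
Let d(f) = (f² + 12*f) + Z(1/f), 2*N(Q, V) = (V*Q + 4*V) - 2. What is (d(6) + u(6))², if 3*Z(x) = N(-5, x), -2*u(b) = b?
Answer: 14190289/1296 ≈ 10949.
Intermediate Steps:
u(b) = -b/2
N(Q, V) = -1 + 2*V + Q*V/2 (N(Q, V) = ((V*Q + 4*V) - 2)/2 = ((Q*V + 4*V) - 2)/2 = ((4*V + Q*V) - 2)/2 = (-2 + 4*V + Q*V)/2 = -1 + 2*V + Q*V/2)
Z(x) = -⅓ - x/6 (Z(x) = (-1 + 2*x + (½)*(-5)*x)/3 = (-1 + 2*x - 5*x/2)/3 = (-1 - x/2)/3 = -⅓ - x/6)
d(f) = -⅓ + f² + 12*f - 1/(6*f) (d(f) = (f² + 12*f) + (-⅓ - 1/(6*f)) = -⅓ + f² + 12*f - 1/(6*f))
(d(6) + u(6))² = ((-⅓ + 6² + 12*6 - ⅙/6) - ½*6)² = ((-⅓ + 36 + 72 - ⅙*⅙) - 3)² = ((-⅓ + 36 + 72 - 1/36) - 3)² = (3875/36 - 3)² = (3767/36)² = 14190289/1296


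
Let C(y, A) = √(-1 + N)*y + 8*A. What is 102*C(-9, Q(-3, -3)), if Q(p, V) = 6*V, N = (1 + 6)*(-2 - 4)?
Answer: -14688 - 918*I*√43 ≈ -14688.0 - 6019.7*I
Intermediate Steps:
N = -42 (N = 7*(-6) = -42)
C(y, A) = 8*A + I*y*√43 (C(y, A) = √(-1 - 42)*y + 8*A = √(-43)*y + 8*A = (I*√43)*y + 8*A = I*y*√43 + 8*A = 8*A + I*y*√43)
102*C(-9, Q(-3, -3)) = 102*(8*(6*(-3)) + I*(-9)*√43) = 102*(8*(-18) - 9*I*√43) = 102*(-144 - 9*I*√43) = -14688 - 918*I*√43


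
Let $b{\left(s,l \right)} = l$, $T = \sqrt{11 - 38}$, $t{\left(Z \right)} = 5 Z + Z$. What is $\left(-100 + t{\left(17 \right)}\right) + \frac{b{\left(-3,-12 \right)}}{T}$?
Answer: $2 + \frac{4 i \sqrt{3}}{3} \approx 2.0 + 2.3094 i$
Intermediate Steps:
$t{\left(Z \right)} = 6 Z$
$T = 3 i \sqrt{3}$ ($T = \sqrt{-27} = 3 i \sqrt{3} \approx 5.1962 i$)
$\left(-100 + t{\left(17 \right)}\right) + \frac{b{\left(-3,-12 \right)}}{T} = \left(-100 + 6 \cdot 17\right) - \frac{12}{3 i \sqrt{3}} = \left(-100 + 102\right) - 12 \left(- \frac{i \sqrt{3}}{9}\right) = 2 + \frac{4 i \sqrt{3}}{3}$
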